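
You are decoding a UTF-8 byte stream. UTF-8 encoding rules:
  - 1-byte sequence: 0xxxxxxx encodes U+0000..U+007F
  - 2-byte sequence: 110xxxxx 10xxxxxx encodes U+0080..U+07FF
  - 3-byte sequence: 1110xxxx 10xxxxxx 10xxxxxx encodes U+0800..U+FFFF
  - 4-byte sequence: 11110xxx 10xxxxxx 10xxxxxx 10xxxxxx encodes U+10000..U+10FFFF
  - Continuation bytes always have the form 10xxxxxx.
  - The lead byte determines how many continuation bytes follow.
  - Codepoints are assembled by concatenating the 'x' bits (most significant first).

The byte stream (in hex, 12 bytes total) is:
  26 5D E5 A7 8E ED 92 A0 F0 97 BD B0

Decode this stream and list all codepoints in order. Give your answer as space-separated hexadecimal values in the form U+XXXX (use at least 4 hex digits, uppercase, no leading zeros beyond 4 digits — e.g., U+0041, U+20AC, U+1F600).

Byte[0]=26: 1-byte ASCII. cp=U+0026
Byte[1]=5D: 1-byte ASCII. cp=U+005D
Byte[2]=E5: 3-byte lead, need 2 cont bytes. acc=0x5
Byte[3]=A7: continuation. acc=(acc<<6)|0x27=0x167
Byte[4]=8E: continuation. acc=(acc<<6)|0x0E=0x59CE
Completed: cp=U+59CE (starts at byte 2)
Byte[5]=ED: 3-byte lead, need 2 cont bytes. acc=0xD
Byte[6]=92: continuation. acc=(acc<<6)|0x12=0x352
Byte[7]=A0: continuation. acc=(acc<<6)|0x20=0xD4A0
Completed: cp=U+D4A0 (starts at byte 5)
Byte[8]=F0: 4-byte lead, need 3 cont bytes. acc=0x0
Byte[9]=97: continuation. acc=(acc<<6)|0x17=0x17
Byte[10]=BD: continuation. acc=(acc<<6)|0x3D=0x5FD
Byte[11]=B0: continuation. acc=(acc<<6)|0x30=0x17F70
Completed: cp=U+17F70 (starts at byte 8)

Answer: U+0026 U+005D U+59CE U+D4A0 U+17F70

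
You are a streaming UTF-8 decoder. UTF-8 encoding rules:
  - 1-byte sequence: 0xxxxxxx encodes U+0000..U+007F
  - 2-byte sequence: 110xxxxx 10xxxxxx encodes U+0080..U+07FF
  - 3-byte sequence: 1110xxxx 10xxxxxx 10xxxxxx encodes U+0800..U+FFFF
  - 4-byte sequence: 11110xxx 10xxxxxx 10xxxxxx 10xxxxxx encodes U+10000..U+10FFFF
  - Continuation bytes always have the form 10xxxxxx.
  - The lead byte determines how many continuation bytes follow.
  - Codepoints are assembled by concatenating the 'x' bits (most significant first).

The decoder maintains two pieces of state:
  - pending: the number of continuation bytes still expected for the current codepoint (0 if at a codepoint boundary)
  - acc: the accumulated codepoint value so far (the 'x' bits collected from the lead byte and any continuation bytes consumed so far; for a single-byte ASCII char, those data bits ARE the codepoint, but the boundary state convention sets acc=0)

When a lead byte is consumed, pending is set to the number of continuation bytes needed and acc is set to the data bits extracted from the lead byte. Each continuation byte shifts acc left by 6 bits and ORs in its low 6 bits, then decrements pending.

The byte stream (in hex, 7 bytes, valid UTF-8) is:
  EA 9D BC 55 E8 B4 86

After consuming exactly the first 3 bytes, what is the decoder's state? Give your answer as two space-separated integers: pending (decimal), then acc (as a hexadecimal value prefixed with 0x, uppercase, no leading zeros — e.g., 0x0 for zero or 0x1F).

Answer: 0 0xA77C

Derivation:
Byte[0]=EA: 3-byte lead. pending=2, acc=0xA
Byte[1]=9D: continuation. acc=(acc<<6)|0x1D=0x29D, pending=1
Byte[2]=BC: continuation. acc=(acc<<6)|0x3C=0xA77C, pending=0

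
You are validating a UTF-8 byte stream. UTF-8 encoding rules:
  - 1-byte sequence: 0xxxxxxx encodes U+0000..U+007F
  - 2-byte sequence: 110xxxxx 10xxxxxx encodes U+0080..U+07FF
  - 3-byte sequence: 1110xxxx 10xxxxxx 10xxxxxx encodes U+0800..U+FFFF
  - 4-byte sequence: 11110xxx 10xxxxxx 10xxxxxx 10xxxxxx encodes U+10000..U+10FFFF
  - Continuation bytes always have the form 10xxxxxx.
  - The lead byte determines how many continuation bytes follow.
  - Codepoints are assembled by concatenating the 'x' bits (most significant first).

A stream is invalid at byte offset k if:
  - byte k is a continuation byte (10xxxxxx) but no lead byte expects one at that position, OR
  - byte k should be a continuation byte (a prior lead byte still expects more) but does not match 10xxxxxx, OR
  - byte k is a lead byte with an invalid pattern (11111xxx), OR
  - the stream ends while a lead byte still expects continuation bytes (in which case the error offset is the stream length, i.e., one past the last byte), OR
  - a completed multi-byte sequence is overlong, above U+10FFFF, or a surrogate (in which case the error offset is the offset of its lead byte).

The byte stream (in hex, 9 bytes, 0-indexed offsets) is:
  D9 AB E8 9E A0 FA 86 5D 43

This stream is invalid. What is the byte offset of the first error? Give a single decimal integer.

Answer: 5

Derivation:
Byte[0]=D9: 2-byte lead, need 1 cont bytes. acc=0x19
Byte[1]=AB: continuation. acc=(acc<<6)|0x2B=0x66B
Completed: cp=U+066B (starts at byte 0)
Byte[2]=E8: 3-byte lead, need 2 cont bytes. acc=0x8
Byte[3]=9E: continuation. acc=(acc<<6)|0x1E=0x21E
Byte[4]=A0: continuation. acc=(acc<<6)|0x20=0x87A0
Completed: cp=U+87A0 (starts at byte 2)
Byte[5]=FA: INVALID lead byte (not 0xxx/110x/1110/11110)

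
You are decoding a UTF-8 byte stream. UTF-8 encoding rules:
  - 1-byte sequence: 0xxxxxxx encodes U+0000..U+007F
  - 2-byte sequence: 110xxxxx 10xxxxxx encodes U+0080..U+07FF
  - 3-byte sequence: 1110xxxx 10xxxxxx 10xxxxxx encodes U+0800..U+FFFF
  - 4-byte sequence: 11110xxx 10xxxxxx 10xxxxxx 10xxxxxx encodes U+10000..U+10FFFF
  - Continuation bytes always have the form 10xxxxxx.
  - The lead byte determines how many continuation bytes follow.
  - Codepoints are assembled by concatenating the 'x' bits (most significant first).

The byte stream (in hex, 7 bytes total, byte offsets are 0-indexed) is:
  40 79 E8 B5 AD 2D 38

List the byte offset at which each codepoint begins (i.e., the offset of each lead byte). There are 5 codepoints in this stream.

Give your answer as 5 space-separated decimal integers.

Answer: 0 1 2 5 6

Derivation:
Byte[0]=40: 1-byte ASCII. cp=U+0040
Byte[1]=79: 1-byte ASCII. cp=U+0079
Byte[2]=E8: 3-byte lead, need 2 cont bytes. acc=0x8
Byte[3]=B5: continuation. acc=(acc<<6)|0x35=0x235
Byte[4]=AD: continuation. acc=(acc<<6)|0x2D=0x8D6D
Completed: cp=U+8D6D (starts at byte 2)
Byte[5]=2D: 1-byte ASCII. cp=U+002D
Byte[6]=38: 1-byte ASCII. cp=U+0038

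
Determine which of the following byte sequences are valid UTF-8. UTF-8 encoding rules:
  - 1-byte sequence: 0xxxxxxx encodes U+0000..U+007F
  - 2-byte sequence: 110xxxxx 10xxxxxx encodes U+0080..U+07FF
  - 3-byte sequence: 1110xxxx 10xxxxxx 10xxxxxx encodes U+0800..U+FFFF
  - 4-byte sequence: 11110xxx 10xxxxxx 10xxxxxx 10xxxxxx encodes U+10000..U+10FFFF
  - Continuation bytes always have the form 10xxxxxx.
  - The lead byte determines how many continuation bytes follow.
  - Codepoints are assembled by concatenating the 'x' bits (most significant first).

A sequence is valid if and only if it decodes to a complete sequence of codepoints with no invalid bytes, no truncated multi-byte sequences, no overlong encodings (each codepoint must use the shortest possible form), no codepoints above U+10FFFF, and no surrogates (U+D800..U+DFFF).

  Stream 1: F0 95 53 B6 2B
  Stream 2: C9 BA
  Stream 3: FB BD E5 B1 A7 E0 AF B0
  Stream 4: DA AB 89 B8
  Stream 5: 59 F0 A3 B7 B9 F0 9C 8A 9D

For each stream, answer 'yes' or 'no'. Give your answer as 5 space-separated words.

Stream 1: error at byte offset 2. INVALID
Stream 2: decodes cleanly. VALID
Stream 3: error at byte offset 0. INVALID
Stream 4: error at byte offset 2. INVALID
Stream 5: decodes cleanly. VALID

Answer: no yes no no yes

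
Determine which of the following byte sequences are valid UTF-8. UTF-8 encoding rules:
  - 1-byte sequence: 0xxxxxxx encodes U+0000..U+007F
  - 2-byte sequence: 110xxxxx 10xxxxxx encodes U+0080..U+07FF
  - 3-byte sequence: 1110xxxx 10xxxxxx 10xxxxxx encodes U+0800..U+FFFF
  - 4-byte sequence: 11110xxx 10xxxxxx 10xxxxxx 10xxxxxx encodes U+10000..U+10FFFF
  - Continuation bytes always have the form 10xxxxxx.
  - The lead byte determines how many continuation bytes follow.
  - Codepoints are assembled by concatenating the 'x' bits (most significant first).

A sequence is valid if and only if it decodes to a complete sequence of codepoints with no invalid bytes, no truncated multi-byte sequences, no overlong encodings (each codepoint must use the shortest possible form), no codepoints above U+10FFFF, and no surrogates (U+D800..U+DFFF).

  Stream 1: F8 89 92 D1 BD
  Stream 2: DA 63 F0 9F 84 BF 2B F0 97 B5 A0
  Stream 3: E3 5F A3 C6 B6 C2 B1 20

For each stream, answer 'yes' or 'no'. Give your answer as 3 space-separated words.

Stream 1: error at byte offset 0. INVALID
Stream 2: error at byte offset 1. INVALID
Stream 3: error at byte offset 1. INVALID

Answer: no no no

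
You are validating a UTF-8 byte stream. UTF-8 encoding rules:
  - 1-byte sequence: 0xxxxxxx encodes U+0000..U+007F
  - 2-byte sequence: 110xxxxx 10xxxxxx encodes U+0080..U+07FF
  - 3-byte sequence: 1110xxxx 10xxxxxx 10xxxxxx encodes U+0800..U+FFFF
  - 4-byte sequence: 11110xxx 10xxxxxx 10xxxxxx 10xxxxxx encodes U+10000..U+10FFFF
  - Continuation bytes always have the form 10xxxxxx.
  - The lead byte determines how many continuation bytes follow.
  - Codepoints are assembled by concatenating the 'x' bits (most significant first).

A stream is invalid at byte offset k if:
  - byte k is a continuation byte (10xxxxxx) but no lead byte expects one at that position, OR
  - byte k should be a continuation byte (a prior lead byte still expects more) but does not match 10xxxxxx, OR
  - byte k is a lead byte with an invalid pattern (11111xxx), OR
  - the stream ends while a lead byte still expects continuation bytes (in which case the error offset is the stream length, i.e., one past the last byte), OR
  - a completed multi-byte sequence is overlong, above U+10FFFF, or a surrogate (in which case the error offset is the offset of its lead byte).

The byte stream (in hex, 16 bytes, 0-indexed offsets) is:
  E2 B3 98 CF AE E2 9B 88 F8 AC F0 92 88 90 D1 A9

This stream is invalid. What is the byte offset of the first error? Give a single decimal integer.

Answer: 8

Derivation:
Byte[0]=E2: 3-byte lead, need 2 cont bytes. acc=0x2
Byte[1]=B3: continuation. acc=(acc<<6)|0x33=0xB3
Byte[2]=98: continuation. acc=(acc<<6)|0x18=0x2CD8
Completed: cp=U+2CD8 (starts at byte 0)
Byte[3]=CF: 2-byte lead, need 1 cont bytes. acc=0xF
Byte[4]=AE: continuation. acc=(acc<<6)|0x2E=0x3EE
Completed: cp=U+03EE (starts at byte 3)
Byte[5]=E2: 3-byte lead, need 2 cont bytes. acc=0x2
Byte[6]=9B: continuation. acc=(acc<<6)|0x1B=0x9B
Byte[7]=88: continuation. acc=(acc<<6)|0x08=0x26C8
Completed: cp=U+26C8 (starts at byte 5)
Byte[8]=F8: INVALID lead byte (not 0xxx/110x/1110/11110)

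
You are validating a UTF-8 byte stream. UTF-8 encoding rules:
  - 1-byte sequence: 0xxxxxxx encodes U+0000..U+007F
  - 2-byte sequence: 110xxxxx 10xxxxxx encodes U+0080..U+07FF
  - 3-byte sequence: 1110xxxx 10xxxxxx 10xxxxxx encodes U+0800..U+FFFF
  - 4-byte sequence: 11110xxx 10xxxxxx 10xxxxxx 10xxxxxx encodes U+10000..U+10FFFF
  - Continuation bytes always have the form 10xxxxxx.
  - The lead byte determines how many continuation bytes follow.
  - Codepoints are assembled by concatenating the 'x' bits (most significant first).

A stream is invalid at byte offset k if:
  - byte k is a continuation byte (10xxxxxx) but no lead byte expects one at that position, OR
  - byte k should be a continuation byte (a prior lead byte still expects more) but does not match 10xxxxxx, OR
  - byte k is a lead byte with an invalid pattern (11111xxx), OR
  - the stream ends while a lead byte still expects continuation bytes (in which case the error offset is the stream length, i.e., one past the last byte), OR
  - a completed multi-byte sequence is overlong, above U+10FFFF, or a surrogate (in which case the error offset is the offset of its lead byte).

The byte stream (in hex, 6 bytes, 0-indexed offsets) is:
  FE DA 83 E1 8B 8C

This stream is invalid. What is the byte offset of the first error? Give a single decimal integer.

Byte[0]=FE: INVALID lead byte (not 0xxx/110x/1110/11110)

Answer: 0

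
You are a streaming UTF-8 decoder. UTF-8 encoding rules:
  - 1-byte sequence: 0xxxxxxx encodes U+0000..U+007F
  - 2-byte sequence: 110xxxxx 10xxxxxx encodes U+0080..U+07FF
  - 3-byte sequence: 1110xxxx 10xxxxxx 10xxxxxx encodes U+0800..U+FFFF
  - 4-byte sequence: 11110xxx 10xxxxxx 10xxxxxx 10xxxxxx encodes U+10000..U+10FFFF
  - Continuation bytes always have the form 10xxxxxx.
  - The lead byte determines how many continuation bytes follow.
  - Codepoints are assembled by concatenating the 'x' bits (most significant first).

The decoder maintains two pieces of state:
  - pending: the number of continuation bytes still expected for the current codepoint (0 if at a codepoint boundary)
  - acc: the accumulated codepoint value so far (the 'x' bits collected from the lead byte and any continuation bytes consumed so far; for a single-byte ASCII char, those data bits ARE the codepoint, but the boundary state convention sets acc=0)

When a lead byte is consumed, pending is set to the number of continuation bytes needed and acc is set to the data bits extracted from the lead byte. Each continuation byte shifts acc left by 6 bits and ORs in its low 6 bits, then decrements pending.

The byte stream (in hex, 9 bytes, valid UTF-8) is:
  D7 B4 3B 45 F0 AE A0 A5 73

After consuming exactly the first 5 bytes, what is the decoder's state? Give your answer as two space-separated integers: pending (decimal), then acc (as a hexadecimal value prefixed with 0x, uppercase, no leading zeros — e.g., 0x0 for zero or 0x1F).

Answer: 3 0x0

Derivation:
Byte[0]=D7: 2-byte lead. pending=1, acc=0x17
Byte[1]=B4: continuation. acc=(acc<<6)|0x34=0x5F4, pending=0
Byte[2]=3B: 1-byte. pending=0, acc=0x0
Byte[3]=45: 1-byte. pending=0, acc=0x0
Byte[4]=F0: 4-byte lead. pending=3, acc=0x0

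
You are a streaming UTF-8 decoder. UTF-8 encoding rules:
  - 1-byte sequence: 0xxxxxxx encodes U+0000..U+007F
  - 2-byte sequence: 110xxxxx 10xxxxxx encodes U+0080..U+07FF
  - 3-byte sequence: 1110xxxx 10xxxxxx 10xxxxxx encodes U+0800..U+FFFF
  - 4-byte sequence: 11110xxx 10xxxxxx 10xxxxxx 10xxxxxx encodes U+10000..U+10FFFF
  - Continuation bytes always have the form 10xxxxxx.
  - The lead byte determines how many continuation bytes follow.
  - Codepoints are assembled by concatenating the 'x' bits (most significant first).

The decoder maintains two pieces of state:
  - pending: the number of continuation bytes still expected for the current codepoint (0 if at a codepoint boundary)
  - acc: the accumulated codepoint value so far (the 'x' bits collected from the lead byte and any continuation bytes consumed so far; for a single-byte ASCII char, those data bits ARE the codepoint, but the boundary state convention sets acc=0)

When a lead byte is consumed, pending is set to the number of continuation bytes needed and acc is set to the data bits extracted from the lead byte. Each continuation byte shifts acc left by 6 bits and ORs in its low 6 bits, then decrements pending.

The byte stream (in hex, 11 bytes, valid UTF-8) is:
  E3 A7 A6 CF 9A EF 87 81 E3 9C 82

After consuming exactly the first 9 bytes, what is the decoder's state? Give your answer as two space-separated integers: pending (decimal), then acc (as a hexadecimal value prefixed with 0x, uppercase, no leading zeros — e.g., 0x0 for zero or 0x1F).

Answer: 2 0x3

Derivation:
Byte[0]=E3: 3-byte lead. pending=2, acc=0x3
Byte[1]=A7: continuation. acc=(acc<<6)|0x27=0xE7, pending=1
Byte[2]=A6: continuation. acc=(acc<<6)|0x26=0x39E6, pending=0
Byte[3]=CF: 2-byte lead. pending=1, acc=0xF
Byte[4]=9A: continuation. acc=(acc<<6)|0x1A=0x3DA, pending=0
Byte[5]=EF: 3-byte lead. pending=2, acc=0xF
Byte[6]=87: continuation. acc=(acc<<6)|0x07=0x3C7, pending=1
Byte[7]=81: continuation. acc=(acc<<6)|0x01=0xF1C1, pending=0
Byte[8]=E3: 3-byte lead. pending=2, acc=0x3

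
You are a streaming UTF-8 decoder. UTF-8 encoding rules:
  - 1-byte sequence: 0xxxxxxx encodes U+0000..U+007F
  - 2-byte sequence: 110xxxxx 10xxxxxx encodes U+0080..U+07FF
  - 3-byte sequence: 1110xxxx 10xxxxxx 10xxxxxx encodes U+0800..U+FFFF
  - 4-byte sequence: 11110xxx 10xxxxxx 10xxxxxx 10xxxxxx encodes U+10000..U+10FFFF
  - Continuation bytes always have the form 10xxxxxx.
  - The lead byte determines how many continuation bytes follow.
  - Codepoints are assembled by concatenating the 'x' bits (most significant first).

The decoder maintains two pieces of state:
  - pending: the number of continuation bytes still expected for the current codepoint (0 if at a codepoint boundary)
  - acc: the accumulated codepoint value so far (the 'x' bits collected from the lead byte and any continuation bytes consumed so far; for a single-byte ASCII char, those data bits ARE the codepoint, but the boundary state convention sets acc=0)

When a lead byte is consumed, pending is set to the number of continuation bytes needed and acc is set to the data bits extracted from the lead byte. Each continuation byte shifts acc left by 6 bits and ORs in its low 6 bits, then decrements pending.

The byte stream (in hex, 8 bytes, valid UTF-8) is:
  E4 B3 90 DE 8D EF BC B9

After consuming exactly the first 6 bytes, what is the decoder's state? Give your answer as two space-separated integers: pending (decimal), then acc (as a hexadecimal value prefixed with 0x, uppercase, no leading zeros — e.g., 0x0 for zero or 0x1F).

Byte[0]=E4: 3-byte lead. pending=2, acc=0x4
Byte[1]=B3: continuation. acc=(acc<<6)|0x33=0x133, pending=1
Byte[2]=90: continuation. acc=(acc<<6)|0x10=0x4CD0, pending=0
Byte[3]=DE: 2-byte lead. pending=1, acc=0x1E
Byte[4]=8D: continuation. acc=(acc<<6)|0x0D=0x78D, pending=0
Byte[5]=EF: 3-byte lead. pending=2, acc=0xF

Answer: 2 0xF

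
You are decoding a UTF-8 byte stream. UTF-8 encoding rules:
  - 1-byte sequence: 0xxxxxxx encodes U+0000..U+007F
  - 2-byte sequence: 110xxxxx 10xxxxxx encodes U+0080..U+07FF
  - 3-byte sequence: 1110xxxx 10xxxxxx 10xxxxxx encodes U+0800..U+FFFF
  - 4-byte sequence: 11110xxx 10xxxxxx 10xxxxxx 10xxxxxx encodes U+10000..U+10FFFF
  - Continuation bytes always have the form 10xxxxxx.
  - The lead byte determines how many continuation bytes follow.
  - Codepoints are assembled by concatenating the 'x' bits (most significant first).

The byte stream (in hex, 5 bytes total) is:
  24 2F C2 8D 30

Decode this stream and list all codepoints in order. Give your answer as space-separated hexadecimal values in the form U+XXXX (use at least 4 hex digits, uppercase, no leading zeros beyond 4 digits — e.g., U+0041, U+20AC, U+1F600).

Byte[0]=24: 1-byte ASCII. cp=U+0024
Byte[1]=2F: 1-byte ASCII. cp=U+002F
Byte[2]=C2: 2-byte lead, need 1 cont bytes. acc=0x2
Byte[3]=8D: continuation. acc=(acc<<6)|0x0D=0x8D
Completed: cp=U+008D (starts at byte 2)
Byte[4]=30: 1-byte ASCII. cp=U+0030

Answer: U+0024 U+002F U+008D U+0030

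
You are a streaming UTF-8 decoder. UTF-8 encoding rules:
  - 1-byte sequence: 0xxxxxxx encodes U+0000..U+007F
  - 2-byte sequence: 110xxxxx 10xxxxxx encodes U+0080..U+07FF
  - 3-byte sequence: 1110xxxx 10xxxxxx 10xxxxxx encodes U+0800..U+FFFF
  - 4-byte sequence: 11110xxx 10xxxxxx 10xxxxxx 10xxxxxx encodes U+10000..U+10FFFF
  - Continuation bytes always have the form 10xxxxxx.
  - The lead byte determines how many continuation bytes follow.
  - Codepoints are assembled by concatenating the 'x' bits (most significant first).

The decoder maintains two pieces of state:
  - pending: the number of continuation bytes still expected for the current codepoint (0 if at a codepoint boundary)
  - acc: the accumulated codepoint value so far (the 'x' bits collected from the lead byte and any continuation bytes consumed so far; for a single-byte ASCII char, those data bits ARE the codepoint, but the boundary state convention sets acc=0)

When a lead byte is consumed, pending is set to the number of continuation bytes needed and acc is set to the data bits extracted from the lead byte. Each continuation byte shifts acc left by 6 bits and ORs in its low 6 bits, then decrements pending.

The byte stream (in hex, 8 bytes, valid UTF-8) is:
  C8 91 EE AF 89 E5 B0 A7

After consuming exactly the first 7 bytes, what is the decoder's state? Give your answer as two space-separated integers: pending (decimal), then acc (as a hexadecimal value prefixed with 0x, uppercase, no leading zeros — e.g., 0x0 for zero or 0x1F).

Byte[0]=C8: 2-byte lead. pending=1, acc=0x8
Byte[1]=91: continuation. acc=(acc<<6)|0x11=0x211, pending=0
Byte[2]=EE: 3-byte lead. pending=2, acc=0xE
Byte[3]=AF: continuation. acc=(acc<<6)|0x2F=0x3AF, pending=1
Byte[4]=89: continuation. acc=(acc<<6)|0x09=0xEBC9, pending=0
Byte[5]=E5: 3-byte lead. pending=2, acc=0x5
Byte[6]=B0: continuation. acc=(acc<<6)|0x30=0x170, pending=1

Answer: 1 0x170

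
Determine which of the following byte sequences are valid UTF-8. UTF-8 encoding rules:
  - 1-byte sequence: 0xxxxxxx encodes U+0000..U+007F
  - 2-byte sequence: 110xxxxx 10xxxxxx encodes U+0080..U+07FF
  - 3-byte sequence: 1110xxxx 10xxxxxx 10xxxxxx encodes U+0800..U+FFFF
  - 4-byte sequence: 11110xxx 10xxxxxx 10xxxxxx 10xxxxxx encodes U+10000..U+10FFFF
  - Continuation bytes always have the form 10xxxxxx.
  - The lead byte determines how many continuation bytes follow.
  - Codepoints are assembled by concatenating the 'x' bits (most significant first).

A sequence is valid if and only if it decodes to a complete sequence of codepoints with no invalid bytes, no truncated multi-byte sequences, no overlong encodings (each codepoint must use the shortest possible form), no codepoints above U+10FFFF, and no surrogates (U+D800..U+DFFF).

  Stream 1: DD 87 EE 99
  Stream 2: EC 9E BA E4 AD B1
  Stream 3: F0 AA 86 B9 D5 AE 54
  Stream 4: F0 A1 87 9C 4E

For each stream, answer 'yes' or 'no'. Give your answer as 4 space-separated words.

Stream 1: error at byte offset 4. INVALID
Stream 2: decodes cleanly. VALID
Stream 3: decodes cleanly. VALID
Stream 4: decodes cleanly. VALID

Answer: no yes yes yes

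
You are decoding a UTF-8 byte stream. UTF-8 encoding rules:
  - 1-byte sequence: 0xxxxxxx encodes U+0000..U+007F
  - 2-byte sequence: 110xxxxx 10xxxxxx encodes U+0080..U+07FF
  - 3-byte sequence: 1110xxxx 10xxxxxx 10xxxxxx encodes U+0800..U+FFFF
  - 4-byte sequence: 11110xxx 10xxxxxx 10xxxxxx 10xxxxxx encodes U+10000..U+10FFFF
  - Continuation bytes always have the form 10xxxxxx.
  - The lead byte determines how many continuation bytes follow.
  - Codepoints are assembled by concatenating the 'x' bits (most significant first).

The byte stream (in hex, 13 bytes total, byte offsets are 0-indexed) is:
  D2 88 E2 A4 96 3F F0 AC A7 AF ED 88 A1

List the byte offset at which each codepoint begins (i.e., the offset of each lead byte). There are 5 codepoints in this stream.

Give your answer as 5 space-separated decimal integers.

Answer: 0 2 5 6 10

Derivation:
Byte[0]=D2: 2-byte lead, need 1 cont bytes. acc=0x12
Byte[1]=88: continuation. acc=(acc<<6)|0x08=0x488
Completed: cp=U+0488 (starts at byte 0)
Byte[2]=E2: 3-byte lead, need 2 cont bytes. acc=0x2
Byte[3]=A4: continuation. acc=(acc<<6)|0x24=0xA4
Byte[4]=96: continuation. acc=(acc<<6)|0x16=0x2916
Completed: cp=U+2916 (starts at byte 2)
Byte[5]=3F: 1-byte ASCII. cp=U+003F
Byte[6]=F0: 4-byte lead, need 3 cont bytes. acc=0x0
Byte[7]=AC: continuation. acc=(acc<<6)|0x2C=0x2C
Byte[8]=A7: continuation. acc=(acc<<6)|0x27=0xB27
Byte[9]=AF: continuation. acc=(acc<<6)|0x2F=0x2C9EF
Completed: cp=U+2C9EF (starts at byte 6)
Byte[10]=ED: 3-byte lead, need 2 cont bytes. acc=0xD
Byte[11]=88: continuation. acc=(acc<<6)|0x08=0x348
Byte[12]=A1: continuation. acc=(acc<<6)|0x21=0xD221
Completed: cp=U+D221 (starts at byte 10)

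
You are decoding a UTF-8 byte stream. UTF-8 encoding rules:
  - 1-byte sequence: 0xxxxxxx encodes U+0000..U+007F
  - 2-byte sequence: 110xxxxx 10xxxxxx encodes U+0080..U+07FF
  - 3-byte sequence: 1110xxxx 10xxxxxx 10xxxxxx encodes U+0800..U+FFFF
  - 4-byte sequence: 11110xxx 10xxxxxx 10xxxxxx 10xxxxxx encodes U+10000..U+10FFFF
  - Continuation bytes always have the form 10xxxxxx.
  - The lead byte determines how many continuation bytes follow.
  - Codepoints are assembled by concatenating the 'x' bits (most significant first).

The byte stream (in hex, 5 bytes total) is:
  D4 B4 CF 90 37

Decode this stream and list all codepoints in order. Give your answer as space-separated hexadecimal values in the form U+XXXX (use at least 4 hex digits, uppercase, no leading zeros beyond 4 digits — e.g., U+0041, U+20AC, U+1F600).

Byte[0]=D4: 2-byte lead, need 1 cont bytes. acc=0x14
Byte[1]=B4: continuation. acc=(acc<<6)|0x34=0x534
Completed: cp=U+0534 (starts at byte 0)
Byte[2]=CF: 2-byte lead, need 1 cont bytes. acc=0xF
Byte[3]=90: continuation. acc=(acc<<6)|0x10=0x3D0
Completed: cp=U+03D0 (starts at byte 2)
Byte[4]=37: 1-byte ASCII. cp=U+0037

Answer: U+0534 U+03D0 U+0037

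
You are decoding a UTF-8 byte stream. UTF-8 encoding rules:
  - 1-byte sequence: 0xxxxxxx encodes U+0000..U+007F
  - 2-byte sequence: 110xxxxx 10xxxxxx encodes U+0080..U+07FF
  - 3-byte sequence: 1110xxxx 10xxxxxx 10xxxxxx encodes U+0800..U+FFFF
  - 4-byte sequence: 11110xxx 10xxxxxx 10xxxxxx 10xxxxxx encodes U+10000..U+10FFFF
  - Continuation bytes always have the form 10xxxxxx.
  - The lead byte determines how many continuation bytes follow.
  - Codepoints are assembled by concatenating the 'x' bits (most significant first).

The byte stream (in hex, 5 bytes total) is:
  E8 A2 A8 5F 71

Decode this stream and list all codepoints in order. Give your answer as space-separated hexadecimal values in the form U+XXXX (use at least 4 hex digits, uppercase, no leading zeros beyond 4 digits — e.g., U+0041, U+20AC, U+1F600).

Answer: U+88A8 U+005F U+0071

Derivation:
Byte[0]=E8: 3-byte lead, need 2 cont bytes. acc=0x8
Byte[1]=A2: continuation. acc=(acc<<6)|0x22=0x222
Byte[2]=A8: continuation. acc=(acc<<6)|0x28=0x88A8
Completed: cp=U+88A8 (starts at byte 0)
Byte[3]=5F: 1-byte ASCII. cp=U+005F
Byte[4]=71: 1-byte ASCII. cp=U+0071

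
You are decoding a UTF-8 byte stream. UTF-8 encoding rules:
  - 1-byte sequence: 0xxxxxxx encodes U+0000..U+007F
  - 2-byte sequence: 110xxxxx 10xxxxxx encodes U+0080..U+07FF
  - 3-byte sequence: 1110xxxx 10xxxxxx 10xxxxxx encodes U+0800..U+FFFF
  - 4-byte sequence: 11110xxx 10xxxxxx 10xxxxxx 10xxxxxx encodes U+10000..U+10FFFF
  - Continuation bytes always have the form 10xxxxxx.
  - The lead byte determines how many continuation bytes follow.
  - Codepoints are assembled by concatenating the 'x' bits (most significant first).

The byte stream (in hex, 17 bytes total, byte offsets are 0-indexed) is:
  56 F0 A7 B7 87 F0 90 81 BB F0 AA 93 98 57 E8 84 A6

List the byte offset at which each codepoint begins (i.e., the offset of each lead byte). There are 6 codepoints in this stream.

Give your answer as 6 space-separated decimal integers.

Byte[0]=56: 1-byte ASCII. cp=U+0056
Byte[1]=F0: 4-byte lead, need 3 cont bytes. acc=0x0
Byte[2]=A7: continuation. acc=(acc<<6)|0x27=0x27
Byte[3]=B7: continuation. acc=(acc<<6)|0x37=0x9F7
Byte[4]=87: continuation. acc=(acc<<6)|0x07=0x27DC7
Completed: cp=U+27DC7 (starts at byte 1)
Byte[5]=F0: 4-byte lead, need 3 cont bytes. acc=0x0
Byte[6]=90: continuation. acc=(acc<<6)|0x10=0x10
Byte[7]=81: continuation. acc=(acc<<6)|0x01=0x401
Byte[8]=BB: continuation. acc=(acc<<6)|0x3B=0x1007B
Completed: cp=U+1007B (starts at byte 5)
Byte[9]=F0: 4-byte lead, need 3 cont bytes. acc=0x0
Byte[10]=AA: continuation. acc=(acc<<6)|0x2A=0x2A
Byte[11]=93: continuation. acc=(acc<<6)|0x13=0xA93
Byte[12]=98: continuation. acc=(acc<<6)|0x18=0x2A4D8
Completed: cp=U+2A4D8 (starts at byte 9)
Byte[13]=57: 1-byte ASCII. cp=U+0057
Byte[14]=E8: 3-byte lead, need 2 cont bytes. acc=0x8
Byte[15]=84: continuation. acc=(acc<<6)|0x04=0x204
Byte[16]=A6: continuation. acc=(acc<<6)|0x26=0x8126
Completed: cp=U+8126 (starts at byte 14)

Answer: 0 1 5 9 13 14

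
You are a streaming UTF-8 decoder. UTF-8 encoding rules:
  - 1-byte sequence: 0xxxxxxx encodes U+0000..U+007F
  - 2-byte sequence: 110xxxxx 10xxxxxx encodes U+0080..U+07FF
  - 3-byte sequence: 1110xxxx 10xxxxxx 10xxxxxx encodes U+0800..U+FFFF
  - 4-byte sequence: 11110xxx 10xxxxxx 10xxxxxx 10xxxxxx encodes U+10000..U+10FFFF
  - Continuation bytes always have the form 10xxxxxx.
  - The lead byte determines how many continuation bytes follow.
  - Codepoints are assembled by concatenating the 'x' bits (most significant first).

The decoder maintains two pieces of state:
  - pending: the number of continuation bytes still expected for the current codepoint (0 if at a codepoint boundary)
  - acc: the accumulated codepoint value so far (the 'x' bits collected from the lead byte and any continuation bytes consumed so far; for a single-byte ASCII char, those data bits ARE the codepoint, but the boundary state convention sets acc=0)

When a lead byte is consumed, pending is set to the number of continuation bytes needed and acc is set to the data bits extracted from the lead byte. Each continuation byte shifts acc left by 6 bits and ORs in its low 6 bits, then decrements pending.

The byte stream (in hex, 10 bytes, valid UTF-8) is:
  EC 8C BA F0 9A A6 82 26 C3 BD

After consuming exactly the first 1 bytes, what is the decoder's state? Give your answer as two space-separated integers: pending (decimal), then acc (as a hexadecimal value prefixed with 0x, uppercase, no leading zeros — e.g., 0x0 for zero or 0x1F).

Answer: 2 0xC

Derivation:
Byte[0]=EC: 3-byte lead. pending=2, acc=0xC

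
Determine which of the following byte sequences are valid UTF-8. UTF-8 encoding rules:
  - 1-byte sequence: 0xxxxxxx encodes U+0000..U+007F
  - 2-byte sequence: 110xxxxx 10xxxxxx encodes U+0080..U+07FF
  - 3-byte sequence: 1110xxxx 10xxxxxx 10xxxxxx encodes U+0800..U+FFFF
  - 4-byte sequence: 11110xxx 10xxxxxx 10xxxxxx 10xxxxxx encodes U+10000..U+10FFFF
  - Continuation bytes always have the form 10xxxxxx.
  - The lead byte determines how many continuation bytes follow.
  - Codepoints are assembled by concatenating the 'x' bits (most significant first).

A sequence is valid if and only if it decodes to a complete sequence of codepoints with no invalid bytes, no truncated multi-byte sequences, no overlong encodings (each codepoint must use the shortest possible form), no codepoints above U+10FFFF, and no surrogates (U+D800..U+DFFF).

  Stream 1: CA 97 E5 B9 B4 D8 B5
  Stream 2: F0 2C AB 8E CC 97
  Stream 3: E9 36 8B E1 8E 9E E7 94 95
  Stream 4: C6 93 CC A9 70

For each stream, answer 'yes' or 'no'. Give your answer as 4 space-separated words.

Answer: yes no no yes

Derivation:
Stream 1: decodes cleanly. VALID
Stream 2: error at byte offset 1. INVALID
Stream 3: error at byte offset 1. INVALID
Stream 4: decodes cleanly. VALID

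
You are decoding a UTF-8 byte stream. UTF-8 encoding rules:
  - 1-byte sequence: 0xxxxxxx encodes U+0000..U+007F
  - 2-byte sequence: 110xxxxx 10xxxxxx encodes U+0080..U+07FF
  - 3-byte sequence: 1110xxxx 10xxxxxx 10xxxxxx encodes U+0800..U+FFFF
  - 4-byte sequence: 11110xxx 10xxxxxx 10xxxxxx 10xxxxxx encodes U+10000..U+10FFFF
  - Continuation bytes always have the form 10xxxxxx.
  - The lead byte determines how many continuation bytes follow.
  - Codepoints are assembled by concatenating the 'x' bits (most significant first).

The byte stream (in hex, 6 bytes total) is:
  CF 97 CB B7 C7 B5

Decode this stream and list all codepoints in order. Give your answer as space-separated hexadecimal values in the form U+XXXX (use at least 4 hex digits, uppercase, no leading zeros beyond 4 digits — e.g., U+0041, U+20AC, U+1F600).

Byte[0]=CF: 2-byte lead, need 1 cont bytes. acc=0xF
Byte[1]=97: continuation. acc=(acc<<6)|0x17=0x3D7
Completed: cp=U+03D7 (starts at byte 0)
Byte[2]=CB: 2-byte lead, need 1 cont bytes. acc=0xB
Byte[3]=B7: continuation. acc=(acc<<6)|0x37=0x2F7
Completed: cp=U+02F7 (starts at byte 2)
Byte[4]=C7: 2-byte lead, need 1 cont bytes. acc=0x7
Byte[5]=B5: continuation. acc=(acc<<6)|0x35=0x1F5
Completed: cp=U+01F5 (starts at byte 4)

Answer: U+03D7 U+02F7 U+01F5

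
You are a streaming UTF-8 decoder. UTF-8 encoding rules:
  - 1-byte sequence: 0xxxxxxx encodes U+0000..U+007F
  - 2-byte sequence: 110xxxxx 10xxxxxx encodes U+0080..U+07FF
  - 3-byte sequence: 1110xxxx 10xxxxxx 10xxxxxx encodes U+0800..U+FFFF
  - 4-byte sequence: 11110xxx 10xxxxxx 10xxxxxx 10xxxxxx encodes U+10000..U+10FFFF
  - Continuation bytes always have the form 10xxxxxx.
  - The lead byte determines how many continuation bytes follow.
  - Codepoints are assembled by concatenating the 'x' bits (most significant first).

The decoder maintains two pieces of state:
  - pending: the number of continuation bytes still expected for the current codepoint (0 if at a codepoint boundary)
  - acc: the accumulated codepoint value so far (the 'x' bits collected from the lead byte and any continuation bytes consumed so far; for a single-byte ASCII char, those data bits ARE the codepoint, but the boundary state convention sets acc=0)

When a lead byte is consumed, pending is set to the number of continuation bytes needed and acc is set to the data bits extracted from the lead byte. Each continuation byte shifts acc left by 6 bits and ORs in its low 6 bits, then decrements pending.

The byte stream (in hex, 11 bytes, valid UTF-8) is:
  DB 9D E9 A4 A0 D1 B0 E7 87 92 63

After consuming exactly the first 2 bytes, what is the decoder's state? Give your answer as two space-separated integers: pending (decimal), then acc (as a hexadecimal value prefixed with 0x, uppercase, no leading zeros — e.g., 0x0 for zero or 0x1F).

Byte[0]=DB: 2-byte lead. pending=1, acc=0x1B
Byte[1]=9D: continuation. acc=(acc<<6)|0x1D=0x6DD, pending=0

Answer: 0 0x6DD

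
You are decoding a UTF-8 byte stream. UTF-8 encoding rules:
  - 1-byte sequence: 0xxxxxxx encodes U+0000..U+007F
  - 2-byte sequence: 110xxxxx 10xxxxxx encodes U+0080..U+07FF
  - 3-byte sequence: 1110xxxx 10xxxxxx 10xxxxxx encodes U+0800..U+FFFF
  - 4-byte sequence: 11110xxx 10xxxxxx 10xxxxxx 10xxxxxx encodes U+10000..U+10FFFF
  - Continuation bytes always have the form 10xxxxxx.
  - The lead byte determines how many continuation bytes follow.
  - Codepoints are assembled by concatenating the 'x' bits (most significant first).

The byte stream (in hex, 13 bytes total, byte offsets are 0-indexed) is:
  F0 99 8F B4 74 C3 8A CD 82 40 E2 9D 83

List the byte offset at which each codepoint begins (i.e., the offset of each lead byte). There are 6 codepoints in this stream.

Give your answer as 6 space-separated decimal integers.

Byte[0]=F0: 4-byte lead, need 3 cont bytes. acc=0x0
Byte[1]=99: continuation. acc=(acc<<6)|0x19=0x19
Byte[2]=8F: continuation. acc=(acc<<6)|0x0F=0x64F
Byte[3]=B4: continuation. acc=(acc<<6)|0x34=0x193F4
Completed: cp=U+193F4 (starts at byte 0)
Byte[4]=74: 1-byte ASCII. cp=U+0074
Byte[5]=C3: 2-byte lead, need 1 cont bytes. acc=0x3
Byte[6]=8A: continuation. acc=(acc<<6)|0x0A=0xCA
Completed: cp=U+00CA (starts at byte 5)
Byte[7]=CD: 2-byte lead, need 1 cont bytes. acc=0xD
Byte[8]=82: continuation. acc=(acc<<6)|0x02=0x342
Completed: cp=U+0342 (starts at byte 7)
Byte[9]=40: 1-byte ASCII. cp=U+0040
Byte[10]=E2: 3-byte lead, need 2 cont bytes. acc=0x2
Byte[11]=9D: continuation. acc=(acc<<6)|0x1D=0x9D
Byte[12]=83: continuation. acc=(acc<<6)|0x03=0x2743
Completed: cp=U+2743 (starts at byte 10)

Answer: 0 4 5 7 9 10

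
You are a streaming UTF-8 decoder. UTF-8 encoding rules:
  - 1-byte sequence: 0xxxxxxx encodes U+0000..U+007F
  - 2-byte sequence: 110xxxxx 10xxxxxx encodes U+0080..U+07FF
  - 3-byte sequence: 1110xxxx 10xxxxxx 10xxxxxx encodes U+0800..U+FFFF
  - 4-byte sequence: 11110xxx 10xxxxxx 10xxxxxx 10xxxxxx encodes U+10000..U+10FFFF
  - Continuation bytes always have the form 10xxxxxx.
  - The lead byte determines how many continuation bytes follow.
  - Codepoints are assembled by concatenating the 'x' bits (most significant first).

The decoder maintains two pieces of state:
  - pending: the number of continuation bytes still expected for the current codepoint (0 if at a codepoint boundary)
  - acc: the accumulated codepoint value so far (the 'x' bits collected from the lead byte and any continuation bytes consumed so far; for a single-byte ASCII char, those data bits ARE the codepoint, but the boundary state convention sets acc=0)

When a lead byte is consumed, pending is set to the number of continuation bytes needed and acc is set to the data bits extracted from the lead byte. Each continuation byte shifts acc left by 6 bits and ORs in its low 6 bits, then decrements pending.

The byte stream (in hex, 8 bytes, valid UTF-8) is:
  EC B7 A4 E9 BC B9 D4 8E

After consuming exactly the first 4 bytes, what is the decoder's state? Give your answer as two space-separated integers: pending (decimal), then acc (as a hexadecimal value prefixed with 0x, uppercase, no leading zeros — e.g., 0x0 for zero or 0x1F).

Answer: 2 0x9

Derivation:
Byte[0]=EC: 3-byte lead. pending=2, acc=0xC
Byte[1]=B7: continuation. acc=(acc<<6)|0x37=0x337, pending=1
Byte[2]=A4: continuation. acc=(acc<<6)|0x24=0xCDE4, pending=0
Byte[3]=E9: 3-byte lead. pending=2, acc=0x9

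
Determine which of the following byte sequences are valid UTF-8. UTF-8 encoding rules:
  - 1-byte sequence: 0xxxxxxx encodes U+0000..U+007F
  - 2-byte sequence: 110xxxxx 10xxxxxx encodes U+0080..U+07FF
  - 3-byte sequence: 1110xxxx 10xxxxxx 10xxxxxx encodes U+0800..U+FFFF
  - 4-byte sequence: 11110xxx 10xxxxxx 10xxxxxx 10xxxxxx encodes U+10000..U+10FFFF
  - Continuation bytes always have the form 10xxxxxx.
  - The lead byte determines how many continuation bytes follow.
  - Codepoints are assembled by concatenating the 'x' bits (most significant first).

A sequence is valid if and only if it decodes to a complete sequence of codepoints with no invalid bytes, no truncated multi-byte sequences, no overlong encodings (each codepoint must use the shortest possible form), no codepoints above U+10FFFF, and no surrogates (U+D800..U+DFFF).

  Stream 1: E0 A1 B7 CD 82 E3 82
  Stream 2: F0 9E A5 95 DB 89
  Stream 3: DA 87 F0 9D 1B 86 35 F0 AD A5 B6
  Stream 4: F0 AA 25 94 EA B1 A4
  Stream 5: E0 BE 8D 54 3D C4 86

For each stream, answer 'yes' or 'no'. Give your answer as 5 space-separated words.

Answer: no yes no no yes

Derivation:
Stream 1: error at byte offset 7. INVALID
Stream 2: decodes cleanly. VALID
Stream 3: error at byte offset 4. INVALID
Stream 4: error at byte offset 2. INVALID
Stream 5: decodes cleanly. VALID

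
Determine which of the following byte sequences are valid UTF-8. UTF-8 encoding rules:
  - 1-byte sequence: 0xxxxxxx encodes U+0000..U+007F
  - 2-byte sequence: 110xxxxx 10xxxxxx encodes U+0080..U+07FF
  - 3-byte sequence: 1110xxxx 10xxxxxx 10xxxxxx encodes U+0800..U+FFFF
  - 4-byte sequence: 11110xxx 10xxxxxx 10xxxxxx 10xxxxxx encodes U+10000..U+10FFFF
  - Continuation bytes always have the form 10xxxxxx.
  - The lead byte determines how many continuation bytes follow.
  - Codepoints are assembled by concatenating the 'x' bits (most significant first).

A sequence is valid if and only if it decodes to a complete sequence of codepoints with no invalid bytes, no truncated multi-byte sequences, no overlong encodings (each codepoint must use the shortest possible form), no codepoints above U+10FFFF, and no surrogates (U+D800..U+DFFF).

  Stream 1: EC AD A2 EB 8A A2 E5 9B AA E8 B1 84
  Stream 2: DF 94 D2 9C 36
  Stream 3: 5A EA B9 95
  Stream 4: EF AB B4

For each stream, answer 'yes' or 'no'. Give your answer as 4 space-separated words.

Stream 1: decodes cleanly. VALID
Stream 2: decodes cleanly. VALID
Stream 3: decodes cleanly. VALID
Stream 4: decodes cleanly. VALID

Answer: yes yes yes yes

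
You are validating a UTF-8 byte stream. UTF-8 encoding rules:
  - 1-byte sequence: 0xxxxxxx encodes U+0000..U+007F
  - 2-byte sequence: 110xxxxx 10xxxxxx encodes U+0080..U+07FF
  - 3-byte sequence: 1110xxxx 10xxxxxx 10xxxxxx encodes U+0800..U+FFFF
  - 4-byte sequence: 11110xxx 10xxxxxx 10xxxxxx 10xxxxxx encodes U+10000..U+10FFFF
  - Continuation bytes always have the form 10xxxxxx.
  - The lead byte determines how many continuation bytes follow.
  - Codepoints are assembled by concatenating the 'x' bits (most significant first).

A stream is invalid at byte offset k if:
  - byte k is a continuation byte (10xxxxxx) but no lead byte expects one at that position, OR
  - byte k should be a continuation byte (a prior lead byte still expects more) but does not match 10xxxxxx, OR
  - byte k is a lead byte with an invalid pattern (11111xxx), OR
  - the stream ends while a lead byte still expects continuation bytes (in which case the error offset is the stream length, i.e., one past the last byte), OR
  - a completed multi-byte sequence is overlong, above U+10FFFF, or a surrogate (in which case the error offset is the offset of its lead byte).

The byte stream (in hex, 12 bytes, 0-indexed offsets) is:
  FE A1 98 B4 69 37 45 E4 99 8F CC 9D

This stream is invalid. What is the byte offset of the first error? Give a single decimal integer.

Answer: 0

Derivation:
Byte[0]=FE: INVALID lead byte (not 0xxx/110x/1110/11110)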